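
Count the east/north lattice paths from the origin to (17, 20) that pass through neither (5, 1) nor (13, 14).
Number of paths = 11102799960

Inclusion–exclusion. Total paths: C(37, 17) = 15905368710. Through P₁: C(6, 5)·C(31, 12) = 846723150. Through P₂: C(27, 13)·C(10, 4) = 4212243000. Since P₁ is strictly southwest of P₂, a monotone path through both must visit P₁ then P₂; paths through both = C(6, 5)·C(21, 8)·C(10, 4) = 256397400. Avoid both = 15905368710 − 846723150 − 4212243000 + 256397400 = 11102799960.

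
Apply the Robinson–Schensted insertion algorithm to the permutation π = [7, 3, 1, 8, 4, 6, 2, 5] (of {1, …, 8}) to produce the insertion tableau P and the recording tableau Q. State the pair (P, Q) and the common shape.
P = [1, 2, 5] / [3, 4, 6] / [7, 8];  Q = [1, 4, 6] / [2, 5, 8] / [3, 7];  common shape = (3, 3, 2)

Row-insert the values π_1, π_2, … into P one at a time, bumping the leftmost entry strictly greater than the inserted value down to the next row. The recording tableau Q records, in position (i, j), the step at which that cell was added to P.
  Insert 7 (step 1): P = [7];  Q = [1]
  Insert 3 (step 2): P = [3] / [7];  Q = [1] / [2]
  Insert 1 (step 3): P = [1] / [3] / [7];  Q = [1] / [2] / [3]
  Insert 8 (step 4): P = [1, 8] / [3] / [7];  Q = [1, 4] / [2] / [3]
  Insert 4 (step 5): P = [1, 4] / [3, 8] / [7];  Q = [1, 4] / [2, 5] / [3]
  Insert 6 (step 6): P = [1, 4, 6] / [3, 8] / [7];  Q = [1, 4, 6] / [2, 5] / [3]
  Insert 2 (step 7): P = [1, 2, 6] / [3, 4] / [7, 8];  Q = [1, 4, 6] / [2, 5] / [3, 7]
  Insert 5 (step 8): P = [1, 2, 5] / [3, 4, 6] / [7, 8];  Q = [1, 4, 6] / [2, 5, 8] / [3, 7]
Final shape: (3, 3, 2).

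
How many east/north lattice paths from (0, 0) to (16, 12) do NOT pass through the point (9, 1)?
Number of paths = 30103515

Total paths from (0, 0) to (16, 12): C(28, 16) = 30421755. Paths through (9, 1): (paths (0, 0) → (9, 1)) × (paths (9, 1) → (16, 12)) = C(10, 9) · C(18, 7) = 10 · 31824 = 318240. Avoidance count = 30421755 − 318240 = 30103515.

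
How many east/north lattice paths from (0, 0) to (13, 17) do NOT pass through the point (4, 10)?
Number of paths = 108308410

Total paths from (0, 0) to (13, 17): C(30, 13) = 119759850. Paths through (4, 10): (paths (0, 0) → (4, 10)) × (paths (4, 10) → (13, 17)) = C(14, 4) · C(16, 9) = 1001 · 11440 = 11451440. Avoidance count = 119759850 − 11451440 = 108308410.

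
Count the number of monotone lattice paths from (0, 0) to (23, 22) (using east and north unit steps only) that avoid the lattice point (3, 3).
Number of paths = 2738250075600

Total paths from (0, 0) to (23, 22): C(45, 23) = 4116715363800. Paths through (3, 3): (paths (0, 0) → (3, 3)) × (paths (3, 3) → (23, 22)) = C(6, 3) · C(39, 20) = 20 · 68923264410 = 1378465288200. Avoidance count = 4116715363800 − 1378465288200 = 2738250075600.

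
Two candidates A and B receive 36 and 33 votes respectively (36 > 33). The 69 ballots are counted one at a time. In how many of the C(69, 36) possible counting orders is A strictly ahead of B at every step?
Strict-lead orderings = 2303341452757570498

Total orderings of the 69 votes with 36 for A: C(69, 36) = 52976853413424121454. By the Bertrand ballot formula (Cycle Lemma / reflection principle), the number of orderings in which A is strictly ahead of B throughout is (p − q)/(p + q) · C(p + q, p) = (36 − 33)/(36 + 33) · 52976853413424121454 = 2303341452757570498.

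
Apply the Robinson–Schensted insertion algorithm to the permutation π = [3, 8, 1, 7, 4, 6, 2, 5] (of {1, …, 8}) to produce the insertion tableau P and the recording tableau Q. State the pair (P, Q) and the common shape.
P = [1, 2, 5] / [3, 4, 6] / [7] / [8];  Q = [1, 2, 6] / [3, 4, 8] / [5] / [7];  common shape = (3, 3, 1, 1)

Row-insert the values π_1, π_2, … into P one at a time, bumping the leftmost entry strictly greater than the inserted value down to the next row. The recording tableau Q records, in position (i, j), the step at which that cell was added to P.
  Insert 3 (step 1): P = [3];  Q = [1]
  Insert 8 (step 2): P = [3, 8];  Q = [1, 2]
  Insert 1 (step 3): P = [1, 8] / [3];  Q = [1, 2] / [3]
  Insert 7 (step 4): P = [1, 7] / [3, 8];  Q = [1, 2] / [3, 4]
  Insert 4 (step 5): P = [1, 4] / [3, 7] / [8];  Q = [1, 2] / [3, 4] / [5]
  Insert 6 (step 6): P = [1, 4, 6] / [3, 7] / [8];  Q = [1, 2, 6] / [3, 4] / [5]
  Insert 2 (step 7): P = [1, 2, 6] / [3, 4] / [7] / [8];  Q = [1, 2, 6] / [3, 4] / [5] / [7]
  Insert 5 (step 8): P = [1, 2, 5] / [3, 4, 6] / [7] / [8];  Q = [1, 2, 6] / [3, 4, 8] / [5] / [7]
Final shape: (3, 3, 1, 1).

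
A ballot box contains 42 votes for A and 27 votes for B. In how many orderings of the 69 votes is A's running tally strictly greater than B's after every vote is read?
Strict-lead orderings = 2431577733201275120

Total orderings of the 69 votes with 42 for A: C(69, 42) = 11185257572725865552. By the Bertrand ballot formula (Cycle Lemma / reflection principle), the number of orderings in which A is strictly ahead of B throughout is (p − q)/(p + q) · C(p + q, p) = (42 − 27)/(42 + 27) · 11185257572725865552 = 2431577733201275120.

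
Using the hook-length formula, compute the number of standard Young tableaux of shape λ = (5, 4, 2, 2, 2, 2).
# SYT of shape (5, 4, 2, 2, 2, 2) = 1021020

Hook-length formula: f^λ = n! / Π hook(c), product over all cells c of the Young diagram. For λ = (5, 4, 2, 2, 2, 2), n = 17 boxes. Hook lengths by row (left-to-right, top-to-bottom): [10, 9, 4, 3, 1]; [8, 7, 2, 1]; [5, 4]; [4, 3]; [3, 2]; [2, 1]. Product of hooks = 348364800. So f^λ = 17! / 348364800 = 355687428096000 / 348364800 = 1021020.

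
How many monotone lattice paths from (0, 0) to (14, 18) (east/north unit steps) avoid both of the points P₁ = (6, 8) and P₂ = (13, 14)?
Number of paths = 265504566

Inclusion–exclusion. Total paths: C(32, 14) = 471435600. Through P₁: C(14, 6)·C(18, 8) = 131405274. Through P₂: C(27, 13)·C(5, 1) = 100291500. Since P₁ is strictly southwest of P₂, a monotone path through both must visit P₁ then P₂; paths through both = C(14, 6)·C(13, 7)·C(5, 1) = 25765740. Avoid both = 471435600 − 131405274 − 100291500 + 25765740 = 265504566.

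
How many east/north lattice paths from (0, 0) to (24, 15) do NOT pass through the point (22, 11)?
Number of paths = 22237789860

Total paths from (0, 0) to (24, 15): C(39, 24) = 25140840660. Paths through (22, 11): (paths (0, 0) → (22, 11)) × (paths (22, 11) → (24, 15)) = C(33, 22) · C(6, 2) = 193536720 · 15 = 2903050800. Avoidance count = 25140840660 − 2903050800 = 22237789860.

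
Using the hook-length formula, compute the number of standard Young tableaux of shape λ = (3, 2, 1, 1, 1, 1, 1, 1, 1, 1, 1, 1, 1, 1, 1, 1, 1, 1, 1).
# SYT of shape (3, 2, 1, 1, 1, 1, 1, 1, 1, 1, 1, 1, 1, 1, 1, 1, 1, 1, 1) = 2640

Hook-length formula: f^λ = n! / Π hook(c), product over all cells c of the Young diagram. For λ = (3, 2, 1, 1, 1, 1, 1, 1, 1, 1, 1, 1, 1, 1, 1, 1, 1, 1, 1), n = 22 boxes. Hook lengths by row (left-to-right, top-to-bottom): [21, 3, 1]; [19, 1]; [17]; [16]; [15]; [14]; [13]; [12]; [11]; [10]; [9]; [8]; [7]; [6]; [5]; [4]; [3]; [2]; [1]. Product of hooks = 425757851430912000. So f^λ = 22! / 425757851430912000 = 1124000727777607680000 / 425757851430912000 = 2640.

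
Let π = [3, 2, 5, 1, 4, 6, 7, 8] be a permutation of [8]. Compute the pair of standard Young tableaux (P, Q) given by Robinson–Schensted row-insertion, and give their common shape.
P = [1, 4, 6, 7, 8] / [2, 5] / [3];  Q = [1, 3, 6, 7, 8] / [2, 5] / [4];  common shape = (5, 2, 1)

Row-insert the values π_1, π_2, … into P one at a time, bumping the leftmost entry strictly greater than the inserted value down to the next row. The recording tableau Q records, in position (i, j), the step at which that cell was added to P.
  Insert 3 (step 1): P = [3];  Q = [1]
  Insert 2 (step 2): P = [2] / [3];  Q = [1] / [2]
  Insert 5 (step 3): P = [2, 5] / [3];  Q = [1, 3] / [2]
  Insert 1 (step 4): P = [1, 5] / [2] / [3];  Q = [1, 3] / [2] / [4]
  Insert 4 (step 5): P = [1, 4] / [2, 5] / [3];  Q = [1, 3] / [2, 5] / [4]
  Insert 6 (step 6): P = [1, 4, 6] / [2, 5] / [3];  Q = [1, 3, 6] / [2, 5] / [4]
  Insert 7 (step 7): P = [1, 4, 6, 7] / [2, 5] / [3];  Q = [1, 3, 6, 7] / [2, 5] / [4]
  Insert 8 (step 8): P = [1, 4, 6, 7, 8] / [2, 5] / [3];  Q = [1, 3, 6, 7, 8] / [2, 5] / [4]
Final shape: (5, 2, 1).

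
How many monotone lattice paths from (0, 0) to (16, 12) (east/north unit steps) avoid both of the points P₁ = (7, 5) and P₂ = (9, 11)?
Number of paths = 20195003

Inclusion–exclusion. Total paths: C(28, 16) = 30421755. Through P₁: C(12, 7)·C(16, 9) = 9060480. Through P₂: C(20, 9)·C(8, 7) = 1343680. Since P₁ is strictly southwest of P₂, a monotone path through both must visit P₁ then P₂; paths through both = C(12, 7)·C(8, 2)·C(8, 7) = 177408. Avoid both = 30421755 − 9060480 − 1343680 + 177408 = 20195003.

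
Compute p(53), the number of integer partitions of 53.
p(53) = 329931

Compute p(n) via the recurrence p(n, m) = p(n, m−1) + p(n−m, m), where p(n, m) counts partitions of n with all parts ≤ m and p(n) = p(n, n). The base cases are p(0, m) = 1 and p(n, 0) = 0 for n > 0. Filling the table yields p(53) = 329931. (Euler's pentagonal recurrence is an alternative.)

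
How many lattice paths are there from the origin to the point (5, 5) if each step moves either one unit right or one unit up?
Number of paths = 252

A monotone lattice path from (0, 0) to (5, 5) consists of 5 east steps and 5 north steps in some order, so it is determined by which 5 of the 10 steps are east. The count is C(10, 5) = 252.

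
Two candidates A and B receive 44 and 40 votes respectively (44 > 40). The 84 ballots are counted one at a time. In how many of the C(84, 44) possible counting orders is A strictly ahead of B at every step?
Strict-lead orderings = 72764619381276463742220

Total orderings of the 84 votes with 44 for A: C(84, 44) = 1528057007006805738586620. By the Bertrand ballot formula (Cycle Lemma / reflection principle), the number of orderings in which A is strictly ahead of B throughout is (p − q)/(p + q) · C(p + q, p) = (44 − 40)/(44 + 40) · 1528057007006805738586620 = 72764619381276463742220.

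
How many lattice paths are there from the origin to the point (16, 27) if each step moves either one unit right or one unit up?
Number of paths = 265182149218

A monotone lattice path from (0, 0) to (16, 27) consists of 16 east steps and 27 north steps in some order, so it is determined by which 16 of the 43 steps are east. The count is C(43, 16) = 265182149218.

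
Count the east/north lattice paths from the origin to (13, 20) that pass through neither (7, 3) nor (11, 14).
Number of paths = 440832000

Inclusion–exclusion. Total paths: C(33, 13) = 573166440. Through P₁: C(10, 7)·C(23, 6) = 12113640. Through P₂: C(25, 11)·C(8, 2) = 124807200. Since P₁ is strictly southwest of P₂, a monotone path through both must visit P₁ then P₂; paths through both = C(10, 7)·C(15, 4)·C(8, 2) = 4586400. Avoid both = 573166440 − 12113640 − 124807200 + 4586400 = 440832000.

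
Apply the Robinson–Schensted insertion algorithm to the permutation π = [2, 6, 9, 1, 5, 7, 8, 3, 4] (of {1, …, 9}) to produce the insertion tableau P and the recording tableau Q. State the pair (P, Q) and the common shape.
P = [1, 3, 4, 8] / [2, 5, 7] / [6, 9];  Q = [1, 2, 3, 7] / [4, 5, 6] / [8, 9];  common shape = (4, 3, 2)

Row-insert the values π_1, π_2, … into P one at a time, bumping the leftmost entry strictly greater than the inserted value down to the next row. The recording tableau Q records, in position (i, j), the step at which that cell was added to P.
  Insert 2 (step 1): P = [2];  Q = [1]
  Insert 6 (step 2): P = [2, 6];  Q = [1, 2]
  Insert 9 (step 3): P = [2, 6, 9];  Q = [1, 2, 3]
  Insert 1 (step 4): P = [1, 6, 9] / [2];  Q = [1, 2, 3] / [4]
  Insert 5 (step 5): P = [1, 5, 9] / [2, 6];  Q = [1, 2, 3] / [4, 5]
  Insert 7 (step 6): P = [1, 5, 7] / [2, 6, 9];  Q = [1, 2, 3] / [4, 5, 6]
  Insert 8 (step 7): P = [1, 5, 7, 8] / [2, 6, 9];  Q = [1, 2, 3, 7] / [4, 5, 6]
  Insert 3 (step 8): P = [1, 3, 7, 8] / [2, 5, 9] / [6];  Q = [1, 2, 3, 7] / [4, 5, 6] / [8]
  Insert 4 (step 9): P = [1, 3, 4, 8] / [2, 5, 7] / [6, 9];  Q = [1, 2, 3, 7] / [4, 5, 6] / [8, 9]
Final shape: (4, 3, 2).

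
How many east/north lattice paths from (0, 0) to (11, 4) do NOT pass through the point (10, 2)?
Number of paths = 1167

Total paths from (0, 0) to (11, 4): C(15, 11) = 1365. Paths through (10, 2): (paths (0, 0) → (10, 2)) × (paths (10, 2) → (11, 4)) = C(12, 10) · C(3, 1) = 66 · 3 = 198. Avoidance count = 1365 − 198 = 1167.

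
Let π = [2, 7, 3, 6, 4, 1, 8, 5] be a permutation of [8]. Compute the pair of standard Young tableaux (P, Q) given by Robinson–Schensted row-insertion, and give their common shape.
P = [1, 3, 4, 5] / [2, 8] / [6] / [7];  Q = [1, 2, 4, 7] / [3, 8] / [5] / [6];  common shape = (4, 2, 1, 1)

Row-insert the values π_1, π_2, … into P one at a time, bumping the leftmost entry strictly greater than the inserted value down to the next row. The recording tableau Q records, in position (i, j), the step at which that cell was added to P.
  Insert 2 (step 1): P = [2];  Q = [1]
  Insert 7 (step 2): P = [2, 7];  Q = [1, 2]
  Insert 3 (step 3): P = [2, 3] / [7];  Q = [1, 2] / [3]
  Insert 6 (step 4): P = [2, 3, 6] / [7];  Q = [1, 2, 4] / [3]
  Insert 4 (step 5): P = [2, 3, 4] / [6] / [7];  Q = [1, 2, 4] / [3] / [5]
  Insert 1 (step 6): P = [1, 3, 4] / [2] / [6] / [7];  Q = [1, 2, 4] / [3] / [5] / [6]
  Insert 8 (step 7): P = [1, 3, 4, 8] / [2] / [6] / [7];  Q = [1, 2, 4, 7] / [3] / [5] / [6]
  Insert 5 (step 8): P = [1, 3, 4, 5] / [2, 8] / [6] / [7];  Q = [1, 2, 4, 7] / [3, 8] / [5] / [6]
Final shape: (4, 2, 1, 1).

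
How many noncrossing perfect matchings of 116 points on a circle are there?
C_58 = 104088460289122304033498318812080

These noncrossing handshakes are counted by the Catalan number C_n = (1/(n + 1)) · C(2n, n). For n = 58: C_58 = (1/59) · C(116, 58) = 6141219157058215937976400809912720/59 = 104088460289122304033498318812080.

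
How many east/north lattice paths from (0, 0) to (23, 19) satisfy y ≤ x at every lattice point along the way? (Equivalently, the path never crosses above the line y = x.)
Number of paths = 93078189750

By the reflection principle (André's argument), the number of monotone paths to (23, 19) with n ≤ m that never go above y = x is C(42, 23) − C(42, 24) = 446775310800 − 353697121050 = 93078189750.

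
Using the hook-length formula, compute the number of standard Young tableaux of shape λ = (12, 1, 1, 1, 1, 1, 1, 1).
# SYT of shape (12, 1, 1, 1, 1, 1, 1, 1) = 31824

Hook-length formula: f^λ = n! / Π hook(c), product over all cells c of the Young diagram. For λ = (12, 1, 1, 1, 1, 1, 1, 1), n = 19 boxes. Hook lengths by row (left-to-right, top-to-bottom): [19, 11, 10, 9, 8, 7, 6, 5, 4, 3, 2, 1]; [7]; [6]; [5]; [4]; [3]; [2]; [1]. Product of hooks = 3822432768000. So f^λ = 19! / 3822432768000 = 121645100408832000 / 3822432768000 = 31824.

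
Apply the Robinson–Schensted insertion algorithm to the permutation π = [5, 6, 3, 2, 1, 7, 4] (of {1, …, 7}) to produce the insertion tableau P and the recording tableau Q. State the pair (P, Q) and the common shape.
P = [1, 4, 7] / [2, 6] / [3] / [5];  Q = [1, 2, 6] / [3, 7] / [4] / [5];  common shape = (3, 2, 1, 1)

Row-insert the values π_1, π_2, … into P one at a time, bumping the leftmost entry strictly greater than the inserted value down to the next row. The recording tableau Q records, in position (i, j), the step at which that cell was added to P.
  Insert 5 (step 1): P = [5];  Q = [1]
  Insert 6 (step 2): P = [5, 6];  Q = [1, 2]
  Insert 3 (step 3): P = [3, 6] / [5];  Q = [1, 2] / [3]
  Insert 2 (step 4): P = [2, 6] / [3] / [5];  Q = [1, 2] / [3] / [4]
  Insert 1 (step 5): P = [1, 6] / [2] / [3] / [5];  Q = [1, 2] / [3] / [4] / [5]
  Insert 7 (step 6): P = [1, 6, 7] / [2] / [3] / [5];  Q = [1, 2, 6] / [3] / [4] / [5]
  Insert 4 (step 7): P = [1, 4, 7] / [2, 6] / [3] / [5];  Q = [1, 2, 6] / [3, 7] / [4] / [5]
Final shape: (3, 2, 1, 1).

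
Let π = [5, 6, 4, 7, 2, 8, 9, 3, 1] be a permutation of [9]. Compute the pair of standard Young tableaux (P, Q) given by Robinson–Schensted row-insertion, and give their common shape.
P = [1, 3, 7, 8, 9] / [2, 6] / [4] / [5];  Q = [1, 2, 4, 6, 7] / [3, 8] / [5] / [9];  common shape = (5, 2, 1, 1)

Row-insert the values π_1, π_2, … into P one at a time, bumping the leftmost entry strictly greater than the inserted value down to the next row. The recording tableau Q records, in position (i, j), the step at which that cell was added to P.
  Insert 5 (step 1): P = [5];  Q = [1]
  Insert 6 (step 2): P = [5, 6];  Q = [1, 2]
  Insert 4 (step 3): P = [4, 6] / [5];  Q = [1, 2] / [3]
  Insert 7 (step 4): P = [4, 6, 7] / [5];  Q = [1, 2, 4] / [3]
  Insert 2 (step 5): P = [2, 6, 7] / [4] / [5];  Q = [1, 2, 4] / [3] / [5]
  Insert 8 (step 6): P = [2, 6, 7, 8] / [4] / [5];  Q = [1, 2, 4, 6] / [3] / [5]
  Insert 9 (step 7): P = [2, 6, 7, 8, 9] / [4] / [5];  Q = [1, 2, 4, 6, 7] / [3] / [5]
  Insert 3 (step 8): P = [2, 3, 7, 8, 9] / [4, 6] / [5];  Q = [1, 2, 4, 6, 7] / [3, 8] / [5]
  Insert 1 (step 9): P = [1, 3, 7, 8, 9] / [2, 6] / [4] / [5];  Q = [1, 2, 4, 6, 7] / [3, 8] / [5] / [9]
Final shape: (5, 2, 1, 1).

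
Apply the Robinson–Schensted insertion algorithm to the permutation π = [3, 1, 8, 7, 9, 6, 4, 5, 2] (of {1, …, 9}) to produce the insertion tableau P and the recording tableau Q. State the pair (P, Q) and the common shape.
P = [1, 2, 5] / [3, 4, 9] / [6] / [7] / [8];  Q = [1, 3, 5] / [2, 4, 8] / [6] / [7] / [9];  common shape = (3, 3, 1, 1, 1)

Row-insert the values π_1, π_2, … into P one at a time, bumping the leftmost entry strictly greater than the inserted value down to the next row. The recording tableau Q records, in position (i, j), the step at which that cell was added to P.
  Insert 3 (step 1): P = [3];  Q = [1]
  Insert 1 (step 2): P = [1] / [3];  Q = [1] / [2]
  Insert 8 (step 3): P = [1, 8] / [3];  Q = [1, 3] / [2]
  Insert 7 (step 4): P = [1, 7] / [3, 8];  Q = [1, 3] / [2, 4]
  Insert 9 (step 5): P = [1, 7, 9] / [3, 8];  Q = [1, 3, 5] / [2, 4]
  Insert 6 (step 6): P = [1, 6, 9] / [3, 7] / [8];  Q = [1, 3, 5] / [2, 4] / [6]
  Insert 4 (step 7): P = [1, 4, 9] / [3, 6] / [7] / [8];  Q = [1, 3, 5] / [2, 4] / [6] / [7]
  Insert 5 (step 8): P = [1, 4, 5] / [3, 6, 9] / [7] / [8];  Q = [1, 3, 5] / [2, 4, 8] / [6] / [7]
  Insert 2 (step 9): P = [1, 2, 5] / [3, 4, 9] / [6] / [7] / [8];  Q = [1, 3, 5] / [2, 4, 8] / [6] / [7] / [9]
Final shape: (3, 3, 1, 1, 1).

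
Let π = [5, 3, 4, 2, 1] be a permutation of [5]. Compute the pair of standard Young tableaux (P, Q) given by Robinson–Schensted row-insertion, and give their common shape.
P = [1, 4] / [2] / [3] / [5];  Q = [1, 3] / [2] / [4] / [5];  common shape = (2, 1, 1, 1)

Row-insert the values π_1, π_2, … into P one at a time, bumping the leftmost entry strictly greater than the inserted value down to the next row. The recording tableau Q records, in position (i, j), the step at which that cell was added to P.
  Insert 5 (step 1): P = [5];  Q = [1]
  Insert 3 (step 2): P = [3] / [5];  Q = [1] / [2]
  Insert 4 (step 3): P = [3, 4] / [5];  Q = [1, 3] / [2]
  Insert 2 (step 4): P = [2, 4] / [3] / [5];  Q = [1, 3] / [2] / [4]
  Insert 1 (step 5): P = [1, 4] / [2] / [3] / [5];  Q = [1, 3] / [2] / [4] / [5]
Final shape: (2, 1, 1, 1).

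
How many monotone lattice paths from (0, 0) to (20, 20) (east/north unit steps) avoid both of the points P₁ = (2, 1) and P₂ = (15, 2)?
Number of paths = 84825470114

Inclusion–exclusion. Total paths: C(40, 20) = 137846528820. Through P₁: C(3, 2)·C(37, 18) = 53017895700. Through P₂: C(17, 15)·C(23, 5) = 4576264. Since P₁ is strictly southwest of P₂, a monotone path through both must visit P₁ then P₂; paths through both = C(3, 2)·C(14, 13)·C(23, 5) = 1413258. Avoid both = 137846528820 − 53017895700 − 4576264 + 1413258 = 84825470114.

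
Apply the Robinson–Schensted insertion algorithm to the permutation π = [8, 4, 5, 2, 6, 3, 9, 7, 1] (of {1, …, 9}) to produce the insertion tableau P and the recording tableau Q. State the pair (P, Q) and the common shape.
P = [1, 3, 6, 7] / [2, 5, 9] / [4] / [8];  Q = [1, 3, 5, 7] / [2, 6, 8] / [4] / [9];  common shape = (4, 3, 1, 1)

Row-insert the values π_1, π_2, … into P one at a time, bumping the leftmost entry strictly greater than the inserted value down to the next row. The recording tableau Q records, in position (i, j), the step at which that cell was added to P.
  Insert 8 (step 1): P = [8];  Q = [1]
  Insert 4 (step 2): P = [4] / [8];  Q = [1] / [2]
  Insert 5 (step 3): P = [4, 5] / [8];  Q = [1, 3] / [2]
  Insert 2 (step 4): P = [2, 5] / [4] / [8];  Q = [1, 3] / [2] / [4]
  Insert 6 (step 5): P = [2, 5, 6] / [4] / [8];  Q = [1, 3, 5] / [2] / [4]
  Insert 3 (step 6): P = [2, 3, 6] / [4, 5] / [8];  Q = [1, 3, 5] / [2, 6] / [4]
  Insert 9 (step 7): P = [2, 3, 6, 9] / [4, 5] / [8];  Q = [1, 3, 5, 7] / [2, 6] / [4]
  Insert 7 (step 8): P = [2, 3, 6, 7] / [4, 5, 9] / [8];  Q = [1, 3, 5, 7] / [2, 6, 8] / [4]
  Insert 1 (step 9): P = [1, 3, 6, 7] / [2, 5, 9] / [4] / [8];  Q = [1, 3, 5, 7] / [2, 6, 8] / [4] / [9]
Final shape: (4, 3, 1, 1).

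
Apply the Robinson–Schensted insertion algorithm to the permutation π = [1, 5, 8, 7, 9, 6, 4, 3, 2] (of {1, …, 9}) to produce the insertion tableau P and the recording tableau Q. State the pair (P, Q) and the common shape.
P = [1, 2, 6, 9] / [3] / [4] / [5] / [7] / [8];  Q = [1, 2, 3, 5] / [4] / [6] / [7] / [8] / [9];  common shape = (4, 1, 1, 1, 1, 1)

Row-insert the values π_1, π_2, … into P one at a time, bumping the leftmost entry strictly greater than the inserted value down to the next row. The recording tableau Q records, in position (i, j), the step at which that cell was added to P.
  Insert 1 (step 1): P = [1];  Q = [1]
  Insert 5 (step 2): P = [1, 5];  Q = [1, 2]
  Insert 8 (step 3): P = [1, 5, 8];  Q = [1, 2, 3]
  Insert 7 (step 4): P = [1, 5, 7] / [8];  Q = [1, 2, 3] / [4]
  Insert 9 (step 5): P = [1, 5, 7, 9] / [8];  Q = [1, 2, 3, 5] / [4]
  Insert 6 (step 6): P = [1, 5, 6, 9] / [7] / [8];  Q = [1, 2, 3, 5] / [4] / [6]
  Insert 4 (step 7): P = [1, 4, 6, 9] / [5] / [7] / [8];  Q = [1, 2, 3, 5] / [4] / [6] / [7]
  Insert 3 (step 8): P = [1, 3, 6, 9] / [4] / [5] / [7] / [8];  Q = [1, 2, 3, 5] / [4] / [6] / [7] / [8]
  Insert 2 (step 9): P = [1, 2, 6, 9] / [3] / [4] / [5] / [7] / [8];  Q = [1, 2, 3, 5] / [4] / [6] / [7] / [8] / [9]
Final shape: (4, 1, 1, 1, 1, 1).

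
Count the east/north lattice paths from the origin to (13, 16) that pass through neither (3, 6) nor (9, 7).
Number of paths = 44585231

Inclusion–exclusion. Total paths: C(29, 13) = 67863915. Through P₁: C(9, 3)·C(20, 10) = 15519504. Through P₂: C(16, 9)·C(13, 4) = 8179600. Since P₁ is strictly southwest of P₂, a monotone path through both must visit P₁ then P₂; paths through both = C(9, 3)·C(7, 6)·C(13, 4) = 420420. Avoid both = 67863915 − 15519504 − 8179600 + 420420 = 44585231.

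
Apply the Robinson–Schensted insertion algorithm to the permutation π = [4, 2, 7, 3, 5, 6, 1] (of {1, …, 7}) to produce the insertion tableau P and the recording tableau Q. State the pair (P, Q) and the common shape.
P = [1, 3, 5, 6] / [2, 7] / [4];  Q = [1, 3, 5, 6] / [2, 4] / [7];  common shape = (4, 2, 1)

Row-insert the values π_1, π_2, … into P one at a time, bumping the leftmost entry strictly greater than the inserted value down to the next row. The recording tableau Q records, in position (i, j), the step at which that cell was added to P.
  Insert 4 (step 1): P = [4];  Q = [1]
  Insert 2 (step 2): P = [2] / [4];  Q = [1] / [2]
  Insert 7 (step 3): P = [2, 7] / [4];  Q = [1, 3] / [2]
  Insert 3 (step 4): P = [2, 3] / [4, 7];  Q = [1, 3] / [2, 4]
  Insert 5 (step 5): P = [2, 3, 5] / [4, 7];  Q = [1, 3, 5] / [2, 4]
  Insert 6 (step 6): P = [2, 3, 5, 6] / [4, 7];  Q = [1, 3, 5, 6] / [2, 4]
  Insert 1 (step 7): P = [1, 3, 5, 6] / [2, 7] / [4];  Q = [1, 3, 5, 6] / [2, 4] / [7]
Final shape: (4, 2, 1).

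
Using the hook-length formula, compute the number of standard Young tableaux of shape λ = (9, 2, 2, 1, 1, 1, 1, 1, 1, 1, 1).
# SYT of shape (9, 2, 2, 1, 1, 1, 1, 1, 1, 1, 1) = 6014736

Hook-length formula: f^λ = n! / Π hook(c), product over all cells c of the Young diagram. For λ = (9, 2, 2, 1, 1, 1, 1, 1, 1, 1, 1), n = 21 boxes. Hook lengths by row (left-to-right, top-to-bottom): [19, 10, 7, 6, 5, 4, 3, 2, 1]; [11, 2]; [10, 1]; [8]; [7]; [6]; [5]; [4]; [3]; [2]; [1]. Product of hooks = 8494295040000. So f^λ = 21! / 8494295040000 = 51090942171709440000 / 8494295040000 = 6014736.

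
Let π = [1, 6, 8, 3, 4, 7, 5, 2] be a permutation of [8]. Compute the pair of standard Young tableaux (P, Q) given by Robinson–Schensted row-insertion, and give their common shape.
P = [1, 2, 4, 5] / [3, 7] / [6] / [8];  Q = [1, 2, 3, 6] / [4, 5] / [7] / [8];  common shape = (4, 2, 1, 1)

Row-insert the values π_1, π_2, … into P one at a time, bumping the leftmost entry strictly greater than the inserted value down to the next row. The recording tableau Q records, in position (i, j), the step at which that cell was added to P.
  Insert 1 (step 1): P = [1];  Q = [1]
  Insert 6 (step 2): P = [1, 6];  Q = [1, 2]
  Insert 8 (step 3): P = [1, 6, 8];  Q = [1, 2, 3]
  Insert 3 (step 4): P = [1, 3, 8] / [6];  Q = [1, 2, 3] / [4]
  Insert 4 (step 5): P = [1, 3, 4] / [6, 8];  Q = [1, 2, 3] / [4, 5]
  Insert 7 (step 6): P = [1, 3, 4, 7] / [6, 8];  Q = [1, 2, 3, 6] / [4, 5]
  Insert 5 (step 7): P = [1, 3, 4, 5] / [6, 7] / [8];  Q = [1, 2, 3, 6] / [4, 5] / [7]
  Insert 2 (step 8): P = [1, 2, 4, 5] / [3, 7] / [6] / [8];  Q = [1, 2, 3, 6] / [4, 5] / [7] / [8]
Final shape: (4, 2, 1, 1).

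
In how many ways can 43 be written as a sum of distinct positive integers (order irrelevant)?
q(43) = 1610

A partition into distinct parts is a strictly decreasing sequence summing to n. The recurrence d(n, m) = d(n, m−1) + d(n−m, m−1) (use part m at most once) with q(n) = d(n, n) gives q(43) = 1610. (Euler's theorem: # distinct-part partitions = # odd-part partitions.)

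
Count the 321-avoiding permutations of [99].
C_99 = 227508830794229349661819540395688853956041682601541047340

These 321-avoiding permutations are counted by the Catalan number C_n = (1/(n + 1)) · C(2n, n). For n = 99: C_99 = (1/100) · C(198, 99) = 22750883079422934966181954039568885395604168260154104734000/100 = 227508830794229349661819540395688853956041682601541047340.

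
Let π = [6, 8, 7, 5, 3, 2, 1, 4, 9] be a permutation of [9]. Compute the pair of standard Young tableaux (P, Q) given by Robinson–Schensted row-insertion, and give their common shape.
P = [1, 4, 9] / [2, 7] / [3] / [5] / [6] / [8];  Q = [1, 2, 9] / [3, 8] / [4] / [5] / [6] / [7];  common shape = (3, 2, 1, 1, 1, 1)

Row-insert the values π_1, π_2, … into P one at a time, bumping the leftmost entry strictly greater than the inserted value down to the next row. The recording tableau Q records, in position (i, j), the step at which that cell was added to P.
  Insert 6 (step 1): P = [6];  Q = [1]
  Insert 8 (step 2): P = [6, 8];  Q = [1, 2]
  Insert 7 (step 3): P = [6, 7] / [8];  Q = [1, 2] / [3]
  Insert 5 (step 4): P = [5, 7] / [6] / [8];  Q = [1, 2] / [3] / [4]
  Insert 3 (step 5): P = [3, 7] / [5] / [6] / [8];  Q = [1, 2] / [3] / [4] / [5]
  Insert 2 (step 6): P = [2, 7] / [3] / [5] / [6] / [8];  Q = [1, 2] / [3] / [4] / [5] / [6]
  Insert 1 (step 7): P = [1, 7] / [2] / [3] / [5] / [6] / [8];  Q = [1, 2] / [3] / [4] / [5] / [6] / [7]
  Insert 4 (step 8): P = [1, 4] / [2, 7] / [3] / [5] / [6] / [8];  Q = [1, 2] / [3, 8] / [4] / [5] / [6] / [7]
  Insert 9 (step 9): P = [1, 4, 9] / [2, 7] / [3] / [5] / [6] / [8];  Q = [1, 2, 9] / [3, 8] / [4] / [5] / [6] / [7]
Final shape: (3, 2, 1, 1, 1, 1).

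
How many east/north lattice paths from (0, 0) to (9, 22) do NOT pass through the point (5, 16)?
Number of paths = 15886785

Total paths from (0, 0) to (9, 22): C(31, 9) = 20160075. Paths through (5, 16): (paths (0, 0) → (5, 16)) × (paths (5, 16) → (9, 22)) = C(21, 5) · C(10, 4) = 20349 · 210 = 4273290. Avoidance count = 20160075 − 4273290 = 15886785.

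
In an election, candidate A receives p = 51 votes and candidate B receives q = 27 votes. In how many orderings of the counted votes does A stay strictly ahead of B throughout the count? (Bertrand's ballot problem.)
Strict-lead orderings = 206300102476958823872

Total orderings of the 78 votes with 51 for A: C(78, 51) = 670475333050116177584. By the Bertrand ballot formula (Cycle Lemma / reflection principle), the number of orderings in which A is strictly ahead of B throughout is (p − q)/(p + q) · C(p + q, p) = (51 − 27)/(51 + 27) · 670475333050116177584 = 206300102476958823872.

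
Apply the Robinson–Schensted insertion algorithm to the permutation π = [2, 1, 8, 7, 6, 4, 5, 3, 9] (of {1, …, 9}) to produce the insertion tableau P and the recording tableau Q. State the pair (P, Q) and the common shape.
P = [1, 3, 5, 9] / [2, 4] / [6] / [7] / [8];  Q = [1, 3, 7, 9] / [2, 4] / [5] / [6] / [8];  common shape = (4, 2, 1, 1, 1)

Row-insert the values π_1, π_2, … into P one at a time, bumping the leftmost entry strictly greater than the inserted value down to the next row. The recording tableau Q records, in position (i, j), the step at which that cell was added to P.
  Insert 2 (step 1): P = [2];  Q = [1]
  Insert 1 (step 2): P = [1] / [2];  Q = [1] / [2]
  Insert 8 (step 3): P = [1, 8] / [2];  Q = [1, 3] / [2]
  Insert 7 (step 4): P = [1, 7] / [2, 8];  Q = [1, 3] / [2, 4]
  Insert 6 (step 5): P = [1, 6] / [2, 7] / [8];  Q = [1, 3] / [2, 4] / [5]
  Insert 4 (step 6): P = [1, 4] / [2, 6] / [7] / [8];  Q = [1, 3] / [2, 4] / [5] / [6]
  Insert 5 (step 7): P = [1, 4, 5] / [2, 6] / [7] / [8];  Q = [1, 3, 7] / [2, 4] / [5] / [6]
  Insert 3 (step 8): P = [1, 3, 5] / [2, 4] / [6] / [7] / [8];  Q = [1, 3, 7] / [2, 4] / [5] / [6] / [8]
  Insert 9 (step 9): P = [1, 3, 5, 9] / [2, 4] / [6] / [7] / [8];  Q = [1, 3, 7, 9] / [2, 4] / [5] / [6] / [8]
Final shape: (4, 2, 1, 1, 1).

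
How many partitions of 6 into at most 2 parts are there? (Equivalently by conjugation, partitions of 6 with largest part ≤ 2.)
p(6, parts ≤ 2) = 4

Partitions of 6 with all parts ≤ 2: 2+2+2, 2+2+1+1, 2+1+1+1+1, 1+1+1+1+1+1. Count = 4.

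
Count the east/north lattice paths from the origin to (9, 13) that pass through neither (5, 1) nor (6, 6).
Number of paths = 379940

Inclusion–exclusion. Total paths: C(22, 9) = 497420. Through P₁: C(6, 5)·C(16, 4) = 10920. Through P₂: C(12, 6)·C(10, 3) = 110880. Since P₁ is strictly southwest of P₂, a monotone path through both must visit P₁ then P₂; paths through both = C(6, 5)·C(6, 1)·C(10, 3) = 4320. Avoid both = 497420 − 10920 − 110880 + 4320 = 379940.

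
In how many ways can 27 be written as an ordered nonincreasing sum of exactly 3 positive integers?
p(27, 3 parts) = 61

Partitions of n into exactly k parts are in bijection with partitions of n − k into at most k parts (subtract 1 from each part). So p(27, exactly 3) = p(24, parts ≤ 3). Computing via the recurrence p(m, j) = p(m, j−1) + p(m−j, j) gives 61.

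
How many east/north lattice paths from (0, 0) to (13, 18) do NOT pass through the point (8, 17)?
Number of paths = 199763625

Total paths from (0, 0) to (13, 18): C(31, 13) = 206253075. Paths through (8, 17): (paths (0, 0) → (8, 17)) × (paths (8, 17) → (13, 18)) = C(25, 8) · C(6, 5) = 1081575 · 6 = 6489450. Avoidance count = 206253075 − 6489450 = 199763625.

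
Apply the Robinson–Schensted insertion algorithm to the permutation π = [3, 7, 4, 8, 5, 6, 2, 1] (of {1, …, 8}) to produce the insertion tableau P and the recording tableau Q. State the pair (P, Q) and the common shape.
P = [1, 4, 5, 6] / [2, 8] / [3] / [7];  Q = [1, 2, 4, 6] / [3, 5] / [7] / [8];  common shape = (4, 2, 1, 1)

Row-insert the values π_1, π_2, … into P one at a time, bumping the leftmost entry strictly greater than the inserted value down to the next row. The recording tableau Q records, in position (i, j), the step at which that cell was added to P.
  Insert 3 (step 1): P = [3];  Q = [1]
  Insert 7 (step 2): P = [3, 7];  Q = [1, 2]
  Insert 4 (step 3): P = [3, 4] / [7];  Q = [1, 2] / [3]
  Insert 8 (step 4): P = [3, 4, 8] / [7];  Q = [1, 2, 4] / [3]
  Insert 5 (step 5): P = [3, 4, 5] / [7, 8];  Q = [1, 2, 4] / [3, 5]
  Insert 6 (step 6): P = [3, 4, 5, 6] / [7, 8];  Q = [1, 2, 4, 6] / [3, 5]
  Insert 2 (step 7): P = [2, 4, 5, 6] / [3, 8] / [7];  Q = [1, 2, 4, 6] / [3, 5] / [7]
  Insert 1 (step 8): P = [1, 4, 5, 6] / [2, 8] / [3] / [7];  Q = [1, 2, 4, 6] / [3, 5] / [7] / [8]
Final shape: (4, 2, 1, 1).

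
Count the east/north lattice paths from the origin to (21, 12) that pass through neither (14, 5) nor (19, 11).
Number of paths = 167144532

Inclusion–exclusion. Total paths: C(33, 21) = 354817320. Through P₁: C(19, 14)·C(14, 7) = 39907296. Through P₂: C(30, 19)·C(3, 2) = 163881900. Since P₁ is strictly southwest of P₂, a monotone path through both must visit P₁ then P₂; paths through both = C(19, 14)·C(11, 5)·C(3, 2) = 16116408. Avoid both = 354817320 − 39907296 − 163881900 + 16116408 = 167144532.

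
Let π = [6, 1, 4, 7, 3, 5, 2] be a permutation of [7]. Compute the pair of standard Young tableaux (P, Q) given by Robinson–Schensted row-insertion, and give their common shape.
P = [1, 2, 5] / [3, 7] / [4] / [6];  Q = [1, 3, 4] / [2, 6] / [5] / [7];  common shape = (3, 2, 1, 1)

Row-insert the values π_1, π_2, … into P one at a time, bumping the leftmost entry strictly greater than the inserted value down to the next row. The recording tableau Q records, in position (i, j), the step at which that cell was added to P.
  Insert 6 (step 1): P = [6];  Q = [1]
  Insert 1 (step 2): P = [1] / [6];  Q = [1] / [2]
  Insert 4 (step 3): P = [1, 4] / [6];  Q = [1, 3] / [2]
  Insert 7 (step 4): P = [1, 4, 7] / [6];  Q = [1, 3, 4] / [2]
  Insert 3 (step 5): P = [1, 3, 7] / [4] / [6];  Q = [1, 3, 4] / [2] / [5]
  Insert 5 (step 6): P = [1, 3, 5] / [4, 7] / [6];  Q = [1, 3, 4] / [2, 6] / [5]
  Insert 2 (step 7): P = [1, 2, 5] / [3, 7] / [4] / [6];  Q = [1, 3, 4] / [2, 6] / [5] / [7]
Final shape: (3, 2, 1, 1).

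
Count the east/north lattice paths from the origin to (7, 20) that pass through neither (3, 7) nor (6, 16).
Number of paths = 361365

Inclusion–exclusion. Total paths: C(27, 7) = 888030. Through P₁: C(10, 3)·C(17, 4) = 285600. Through P₂: C(22, 6)·C(5, 1) = 373065. Since P₁ is strictly southwest of P₂, a monotone path through both must visit P₁ then P₂; paths through both = C(10, 3)·C(12, 3)·C(5, 1) = 132000. Avoid both = 888030 − 285600 − 373065 + 132000 = 361365.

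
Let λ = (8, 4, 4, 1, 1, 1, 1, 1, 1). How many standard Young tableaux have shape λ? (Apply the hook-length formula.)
# SYT of shape (8, 4, 4, 1, 1, 1, 1, 1, 1) = 509233725

Hook-length formula: f^λ = n! / Π hook(c), product over all cells c of the Young diagram. For λ = (8, 4, 4, 1, 1, 1, 1, 1, 1), n = 22 boxes. Hook lengths by row (left-to-right, top-to-bottom): [16, 9, 8, 7, 4, 3, 2, 1]; [11, 4, 3, 2]; [10, 3, 2, 1]; [6]; [5]; [4]; [3]; [2]; [1]. Product of hooks = 2207239372800. So f^λ = 22! / 2207239372800 = 1124000727777607680000 / 2207239372800 = 509233725.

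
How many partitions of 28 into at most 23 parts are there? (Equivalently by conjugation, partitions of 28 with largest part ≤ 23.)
p(28, parts ≤ 23) = 3706

Use the recurrence p(n, m) = p(n, m−1) + p(n−m, m): either the largest part is < m (count p(n, m−1)) or the largest part is exactly m (remove one copy of m, count p(n−m, m)). With p(0, ·) = 1 this gives p(28, parts ≤ 23) = 3706. (By conjugating Young diagrams, this also counts partitions of 28 into at most 23 parts.)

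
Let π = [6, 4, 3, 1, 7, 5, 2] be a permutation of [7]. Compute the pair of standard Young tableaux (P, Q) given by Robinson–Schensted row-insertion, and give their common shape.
P = [1, 2] / [3, 5] / [4, 7] / [6];  Q = [1, 5] / [2, 6] / [3, 7] / [4];  common shape = (2, 2, 2, 1)

Row-insert the values π_1, π_2, … into P one at a time, bumping the leftmost entry strictly greater than the inserted value down to the next row. The recording tableau Q records, in position (i, j), the step at which that cell was added to P.
  Insert 6 (step 1): P = [6];  Q = [1]
  Insert 4 (step 2): P = [4] / [6];  Q = [1] / [2]
  Insert 3 (step 3): P = [3] / [4] / [6];  Q = [1] / [2] / [3]
  Insert 1 (step 4): P = [1] / [3] / [4] / [6];  Q = [1] / [2] / [3] / [4]
  Insert 7 (step 5): P = [1, 7] / [3] / [4] / [6];  Q = [1, 5] / [2] / [3] / [4]
  Insert 5 (step 6): P = [1, 5] / [3, 7] / [4] / [6];  Q = [1, 5] / [2, 6] / [3] / [4]
  Insert 2 (step 7): P = [1, 2] / [3, 5] / [4, 7] / [6];  Q = [1, 5] / [2, 6] / [3, 7] / [4]
Final shape: (2, 2, 2, 1).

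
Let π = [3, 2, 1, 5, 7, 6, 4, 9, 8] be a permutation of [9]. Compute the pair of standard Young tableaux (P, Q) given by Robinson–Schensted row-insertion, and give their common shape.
P = [1, 4, 6, 8] / [2, 5, 9] / [3, 7];  Q = [1, 4, 5, 8] / [2, 6, 9] / [3, 7];  common shape = (4, 3, 2)

Row-insert the values π_1, π_2, … into P one at a time, bumping the leftmost entry strictly greater than the inserted value down to the next row. The recording tableau Q records, in position (i, j), the step at which that cell was added to P.
  Insert 3 (step 1): P = [3];  Q = [1]
  Insert 2 (step 2): P = [2] / [3];  Q = [1] / [2]
  Insert 1 (step 3): P = [1] / [2] / [3];  Q = [1] / [2] / [3]
  Insert 5 (step 4): P = [1, 5] / [2] / [3];  Q = [1, 4] / [2] / [3]
  Insert 7 (step 5): P = [1, 5, 7] / [2] / [3];  Q = [1, 4, 5] / [2] / [3]
  Insert 6 (step 6): P = [1, 5, 6] / [2, 7] / [3];  Q = [1, 4, 5] / [2, 6] / [3]
  Insert 4 (step 7): P = [1, 4, 6] / [2, 5] / [3, 7];  Q = [1, 4, 5] / [2, 6] / [3, 7]
  Insert 9 (step 8): P = [1, 4, 6, 9] / [2, 5] / [3, 7];  Q = [1, 4, 5, 8] / [2, 6] / [3, 7]
  Insert 8 (step 9): P = [1, 4, 6, 8] / [2, 5, 9] / [3, 7];  Q = [1, 4, 5, 8] / [2, 6, 9] / [3, 7]
Final shape: (4, 3, 2).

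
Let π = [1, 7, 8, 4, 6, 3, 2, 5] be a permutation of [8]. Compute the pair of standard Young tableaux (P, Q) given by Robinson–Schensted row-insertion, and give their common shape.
P = [1, 2, 5] / [3, 6] / [4, 8] / [7];  Q = [1, 2, 3] / [4, 5] / [6, 8] / [7];  common shape = (3, 2, 2, 1)

Row-insert the values π_1, π_2, … into P one at a time, bumping the leftmost entry strictly greater than the inserted value down to the next row. The recording tableau Q records, in position (i, j), the step at which that cell was added to P.
  Insert 1 (step 1): P = [1];  Q = [1]
  Insert 7 (step 2): P = [1, 7];  Q = [1, 2]
  Insert 8 (step 3): P = [1, 7, 8];  Q = [1, 2, 3]
  Insert 4 (step 4): P = [1, 4, 8] / [7];  Q = [1, 2, 3] / [4]
  Insert 6 (step 5): P = [1, 4, 6] / [7, 8];  Q = [1, 2, 3] / [4, 5]
  Insert 3 (step 6): P = [1, 3, 6] / [4, 8] / [7];  Q = [1, 2, 3] / [4, 5] / [6]
  Insert 2 (step 7): P = [1, 2, 6] / [3, 8] / [4] / [7];  Q = [1, 2, 3] / [4, 5] / [6] / [7]
  Insert 5 (step 8): P = [1, 2, 5] / [3, 6] / [4, 8] / [7];  Q = [1, 2, 3] / [4, 5] / [6, 8] / [7]
Final shape: (3, 2, 2, 1).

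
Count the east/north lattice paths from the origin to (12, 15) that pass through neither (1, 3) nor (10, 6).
Number of paths = 11583508

Inclusion–exclusion. Total paths: C(27, 12) = 17383860. Through P₁: C(4, 1)·C(23, 11) = 5408312. Through P₂: C(16, 10)·C(11, 2) = 440440. Since P₁ is strictly southwest of P₂, a monotone path through both must visit P₁ then P₂; paths through both = C(4, 1)·C(12, 9)·C(11, 2) = 48400. Avoid both = 17383860 − 5408312 − 440440 + 48400 = 11583508.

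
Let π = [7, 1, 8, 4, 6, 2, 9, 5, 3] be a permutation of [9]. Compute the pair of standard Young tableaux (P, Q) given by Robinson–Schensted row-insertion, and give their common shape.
P = [1, 2, 3, 9] / [4, 5] / [6, 8] / [7];  Q = [1, 3, 5, 7] / [2, 4] / [6, 8] / [9];  common shape = (4, 2, 2, 1)

Row-insert the values π_1, π_2, … into P one at a time, bumping the leftmost entry strictly greater than the inserted value down to the next row. The recording tableau Q records, in position (i, j), the step at which that cell was added to P.
  Insert 7 (step 1): P = [7];  Q = [1]
  Insert 1 (step 2): P = [1] / [7];  Q = [1] / [2]
  Insert 8 (step 3): P = [1, 8] / [7];  Q = [1, 3] / [2]
  Insert 4 (step 4): P = [1, 4] / [7, 8];  Q = [1, 3] / [2, 4]
  Insert 6 (step 5): P = [1, 4, 6] / [7, 8];  Q = [1, 3, 5] / [2, 4]
  Insert 2 (step 6): P = [1, 2, 6] / [4, 8] / [7];  Q = [1, 3, 5] / [2, 4] / [6]
  Insert 9 (step 7): P = [1, 2, 6, 9] / [4, 8] / [7];  Q = [1, 3, 5, 7] / [2, 4] / [6]
  Insert 5 (step 8): P = [1, 2, 5, 9] / [4, 6] / [7, 8];  Q = [1, 3, 5, 7] / [2, 4] / [6, 8]
  Insert 3 (step 9): P = [1, 2, 3, 9] / [4, 5] / [6, 8] / [7];  Q = [1, 3, 5, 7] / [2, 4] / [6, 8] / [9]
Final shape: (4, 2, 2, 1).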